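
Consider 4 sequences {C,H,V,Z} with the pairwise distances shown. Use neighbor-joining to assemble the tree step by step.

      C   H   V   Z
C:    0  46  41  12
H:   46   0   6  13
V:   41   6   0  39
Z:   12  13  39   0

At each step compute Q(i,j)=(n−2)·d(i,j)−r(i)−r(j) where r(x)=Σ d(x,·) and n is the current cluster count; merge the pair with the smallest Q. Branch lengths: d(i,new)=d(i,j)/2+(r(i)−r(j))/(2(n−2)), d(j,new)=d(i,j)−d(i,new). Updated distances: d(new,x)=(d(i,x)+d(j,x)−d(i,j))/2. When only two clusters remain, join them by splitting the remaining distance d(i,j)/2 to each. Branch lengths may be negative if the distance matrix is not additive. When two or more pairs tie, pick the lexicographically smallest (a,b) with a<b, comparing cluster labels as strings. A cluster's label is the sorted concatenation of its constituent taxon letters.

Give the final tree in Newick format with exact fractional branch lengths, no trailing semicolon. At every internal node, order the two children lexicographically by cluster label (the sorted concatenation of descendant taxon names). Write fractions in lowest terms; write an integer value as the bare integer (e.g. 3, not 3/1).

(((C:59/4,Z:-11/4):103/4,H:-9/4):33/8,V:33/8)

step 1: merge (C,Z) at d=12, Q=-139; branch lengths C→59/4, Z→-11/4; new cluster CZ
  updated: d(CZ,H)=47/2, d(CZ,V)=34
step 2: merge (CZ,H) at d=47/2, Q=-127/2; branch lengths CZ→103/4, H→-9/4; new cluster CHZ
  updated: d(CHZ,V)=33/4
step 3: merge (CHZ,V) at d=33/4; branch lengths CHZ→33/8, V→33/8; new cluster CHVZ
final tree: (((C:59/4,Z:-11/4):103/4,H:-9/4):33/8,V:33/8)
total length: 175/4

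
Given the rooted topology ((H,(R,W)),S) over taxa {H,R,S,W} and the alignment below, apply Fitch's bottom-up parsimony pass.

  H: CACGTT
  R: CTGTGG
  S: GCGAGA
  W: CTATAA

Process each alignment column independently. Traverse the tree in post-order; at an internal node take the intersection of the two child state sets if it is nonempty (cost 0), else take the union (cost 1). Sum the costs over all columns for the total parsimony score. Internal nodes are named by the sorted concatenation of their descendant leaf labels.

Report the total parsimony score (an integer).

11

RW@0: {C} ∩ {C} = {C} (intersection, +0)
HRW@0: {C} ∩ {C} = {C} (intersection, +0)
HRSW@0: {C} ∪ {G} = {C,G} (union, +1)
RW@1: {T} ∩ {T} = {T} (intersection, +0)
HRW@1: {A} ∪ {T} = {A,T} (union, +1)
HRSW@1: {A,T} ∪ {C} = {A,C,T} (union, +1)
RW@2: {G} ∪ {A} = {A,G} (union, +1)
HRW@2: {C} ∪ {A,G} = {A,C,G} (union, +1)
HRSW@2: {A,C,G} ∩ {G} = {G} (intersection, +0)
RW@3: {T} ∩ {T} = {T} (intersection, +0)
HRW@3: {G} ∪ {T} = {G,T} (union, +1)
HRSW@3: {G,T} ∪ {A} = {A,G,T} (union, +1)
RW@4: {G} ∪ {A} = {A,G} (union, +1)
HRW@4: {T} ∪ {A,G} = {A,G,T} (union, +1)
HRSW@4: {A,G,T} ∩ {G} = {G} (intersection, +0)
RW@5: {G} ∪ {A} = {A,G} (union, +1)
HRW@5: {T} ∪ {A,G} = {A,G,T} (union, +1)
HRSW@5: {A,G,T} ∩ {A} = {A} (intersection, +0)
per-site changes: [1, 2, 2, 2, 2, 2]; total = 11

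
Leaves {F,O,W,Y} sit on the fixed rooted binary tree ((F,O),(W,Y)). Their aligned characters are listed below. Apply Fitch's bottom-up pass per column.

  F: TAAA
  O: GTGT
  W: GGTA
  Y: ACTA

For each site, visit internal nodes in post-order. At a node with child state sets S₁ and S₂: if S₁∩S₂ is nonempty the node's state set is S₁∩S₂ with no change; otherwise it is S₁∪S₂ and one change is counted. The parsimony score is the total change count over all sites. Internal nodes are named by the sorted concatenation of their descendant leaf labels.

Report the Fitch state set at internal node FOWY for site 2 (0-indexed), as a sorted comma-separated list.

A,G,T

site 0, node FO: F={T} ∪ O={G} → {G,T} (+1)
site 0, node WY: W={G} ∪ Y={A} → {A,G} (+1)
site 0, node FOWY: FO={G,T} ∩ WY={A,G} → {G} (+0)
site 1, node FO: F={A} ∪ O={T} → {A,T} (+1)
site 1, node WY: W={G} ∪ Y={C} → {C,G} (+1)
site 1, node FOWY: FO={A,T} ∪ WY={C,G} → {A,C,G,T} (+1)
site 2, node FO: F={A} ∪ O={G} → {A,G} (+1)
site 2, node WY: W={T} ∩ Y={T} → {T} (+0)
site 2, node FOWY: FO={A,G} ∪ WY={T} → {A,G,T} (+1)
site 3, node FO: F={A} ∪ O={T} → {A,T} (+1)
site 3, node WY: W={A} ∩ Y={A} → {A} (+0)
site 3, node FOWY: FO={A,T} ∩ WY={A} → {A} (+0)
per-site changes: [2, 3, 2, 1]; total = 8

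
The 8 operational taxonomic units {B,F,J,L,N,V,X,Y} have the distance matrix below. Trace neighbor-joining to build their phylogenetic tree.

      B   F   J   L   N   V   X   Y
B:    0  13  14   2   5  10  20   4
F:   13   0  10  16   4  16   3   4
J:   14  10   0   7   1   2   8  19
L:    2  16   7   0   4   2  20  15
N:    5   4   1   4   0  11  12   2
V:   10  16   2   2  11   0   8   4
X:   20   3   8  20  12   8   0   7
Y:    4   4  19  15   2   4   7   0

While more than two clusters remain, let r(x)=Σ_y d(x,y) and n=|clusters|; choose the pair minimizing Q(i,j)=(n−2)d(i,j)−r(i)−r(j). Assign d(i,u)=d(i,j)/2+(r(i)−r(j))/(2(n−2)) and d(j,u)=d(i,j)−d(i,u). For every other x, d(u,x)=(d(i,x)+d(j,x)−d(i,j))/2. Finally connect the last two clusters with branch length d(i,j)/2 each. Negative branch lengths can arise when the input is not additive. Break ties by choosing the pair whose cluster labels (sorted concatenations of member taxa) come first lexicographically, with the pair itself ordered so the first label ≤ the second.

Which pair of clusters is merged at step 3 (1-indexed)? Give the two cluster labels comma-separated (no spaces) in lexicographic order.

B,L

iteration 1: select F,X (d=3, Q=-126); attach at lengths (1/2, 5/2); label the merged cluster FX
  updated: d(B,FX)=15, d(FX,J)=15/2, d(FX,L)=33/2, d(FX,N)=13/2, d(FX,V)=21/2, d(FX,Y)=4
iteration 2: select FX,Y (d=4, Q=-88); attach at lengths (16/5, 4/5); label the merged cluster FXY
  updated: d(B,FXY)=15/2, d(FXY,J)=45/4, d(FXY,L)=55/4, d(FXY,N)=9/4, d(FXY,V)=21/4
iteration 3: select B,L (d=2, Q=-237/4); attach at lengths (71/32, -7/32); label the merged cluster BL
  updated: d(BL,FXY)=77/8, d(BL,J)=19/2, d(BL,N)=7/2, d(BL,V)=5
iteration 4: select J,V (d=2, Q=-41); attach at lengths (13/12, 11/12); label the merged cluster JV
  updated: d(BL,JV)=25/4, d(FXY,JV)=29/4, d(JV,N)=5
iteration 5: select BL,JV (d=25/4, Q=-203/8); attach at lengths (107/32, 93/32); label the merged cluster BJLV
  updated: d(BJLV,FXY)=85/16, d(BJLV,N)=9/8
iteration 6: select BJLV,FXY (d=85/16, Q=-139/16); attach at lengths (67/32, 103/32); label the merged cluster BFJLVXY
  updated: d(BFJLVXY,N)=-31/32
iteration 7: select BFJLVXY,N (d=-31/32); attach at lengths (-31/64, -31/64); label the merged cluster BFJLNVXY
final tree: ((((B:71/32,L:-7/32):107/32,(J:13/12,V:11/12):93/32):67/32,((F:1/2,X:5/2):16/5,Y:4/5):103/32):-31/64,N:-31/64)
total length: 691/32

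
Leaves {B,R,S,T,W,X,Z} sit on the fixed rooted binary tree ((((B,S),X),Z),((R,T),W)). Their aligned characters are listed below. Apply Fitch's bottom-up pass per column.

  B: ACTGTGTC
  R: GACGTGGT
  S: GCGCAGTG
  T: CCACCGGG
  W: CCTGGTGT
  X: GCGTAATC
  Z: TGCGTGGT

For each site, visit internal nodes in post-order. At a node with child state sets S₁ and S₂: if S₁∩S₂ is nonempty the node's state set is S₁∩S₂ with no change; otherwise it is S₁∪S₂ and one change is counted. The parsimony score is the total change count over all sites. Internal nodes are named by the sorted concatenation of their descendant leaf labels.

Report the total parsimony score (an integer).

site 0, node BS: B={A} ∪ S={G} → {A,G} (+1)
site 0, node BSX: BS={A,G} ∩ X={G} → {G} (+0)
site 0, node BSXZ: BSX={G} ∪ Z={T} → {G,T} (+1)
site 0, node RT: R={G} ∪ T={C} → {C,G} (+1)
site 0, node RTW: RT={C,G} ∩ W={C} → {C} (+0)
site 0, node BRSTWXZ: BSXZ={G,T} ∪ RTW={C} → {C,G,T} (+1)
site 1, node BS: B={C} ∩ S={C} → {C} (+0)
site 1, node BSX: BS={C} ∩ X={C} → {C} (+0)
site 1, node BSXZ: BSX={C} ∪ Z={G} → {C,G} (+1)
site 1, node RT: R={A} ∪ T={C} → {A,C} (+1)
site 1, node RTW: RT={A,C} ∩ W={C} → {C} (+0)
site 1, node BRSTWXZ: BSXZ={C,G} ∩ RTW={C} → {C} (+0)
site 2, node BS: B={T} ∪ S={G} → {G,T} (+1)
site 2, node BSX: BS={G,T} ∩ X={G} → {G} (+0)
site 2, node BSXZ: BSX={G} ∪ Z={C} → {C,G} (+1)
site 2, node RT: R={C} ∪ T={A} → {A,C} (+1)
site 2, node RTW: RT={A,C} ∪ W={T} → {A,C,T} (+1)
site 2, node BRSTWXZ: BSXZ={C,G} ∩ RTW={A,C,T} → {C} (+0)
site 3, node BS: B={G} ∪ S={C} → {C,G} (+1)
site 3, node BSX: BS={C,G} ∪ X={T} → {C,G,T} (+1)
site 3, node BSXZ: BSX={C,G,T} ∩ Z={G} → {G} (+0)
site 3, node RT: R={G} ∪ T={C} → {C,G} (+1)
site 3, node RTW: RT={C,G} ∩ W={G} → {G} (+0)
site 3, node BRSTWXZ: BSXZ={G} ∩ RTW={G} → {G} (+0)
site 4, node BS: B={T} ∪ S={A} → {A,T} (+1)
site 4, node BSX: BS={A,T} ∩ X={A} → {A} (+0)
site 4, node BSXZ: BSX={A} ∪ Z={T} → {A,T} (+1)
site 4, node RT: R={T} ∪ T={C} → {C,T} (+1)
site 4, node RTW: RT={C,T} ∪ W={G} → {C,G,T} (+1)
site 4, node BRSTWXZ: BSXZ={A,T} ∩ RTW={C,G,T} → {T} (+0)
site 5, node BS: B={G} ∩ S={G} → {G} (+0)
site 5, node BSX: BS={G} ∪ X={A} → {A,G} (+1)
site 5, node BSXZ: BSX={A,G} ∩ Z={G} → {G} (+0)
site 5, node RT: R={G} ∩ T={G} → {G} (+0)
site 5, node RTW: RT={G} ∪ W={T} → {G,T} (+1)
site 5, node BRSTWXZ: BSXZ={G} ∩ RTW={G,T} → {G} (+0)
site 6, node BS: B={T} ∩ S={T} → {T} (+0)
site 6, node BSX: BS={T} ∩ X={T} → {T} (+0)
site 6, node BSXZ: BSX={T} ∪ Z={G} → {G,T} (+1)
site 6, node RT: R={G} ∩ T={G} → {G} (+0)
site 6, node RTW: RT={G} ∩ W={G} → {G} (+0)
site 6, node BRSTWXZ: BSXZ={G,T} ∩ RTW={G} → {G} (+0)
site 7, node BS: B={C} ∪ S={G} → {C,G} (+1)
site 7, node BSX: BS={C,G} ∩ X={C} → {C} (+0)
site 7, node BSXZ: BSX={C} ∪ Z={T} → {C,T} (+1)
site 7, node RT: R={T} ∪ T={G} → {G,T} (+1)
site 7, node RTW: RT={G,T} ∩ W={T} → {T} (+0)
site 7, node BRSTWXZ: BSXZ={C,T} ∩ RTW={T} → {T} (+0)
per-site changes: [4, 2, 4, 3, 4, 2, 1, 3]; total = 23

23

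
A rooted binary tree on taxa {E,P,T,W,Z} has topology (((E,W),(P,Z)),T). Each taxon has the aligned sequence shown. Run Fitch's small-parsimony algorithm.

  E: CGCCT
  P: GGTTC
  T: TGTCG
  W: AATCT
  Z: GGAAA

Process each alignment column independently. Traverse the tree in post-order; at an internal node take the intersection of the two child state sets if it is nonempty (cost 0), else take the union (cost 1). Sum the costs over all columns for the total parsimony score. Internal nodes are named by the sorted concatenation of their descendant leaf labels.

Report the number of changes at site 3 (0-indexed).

2

EW@0: {C} ∪ {A} = {A,C} (union, +1)
PZ@0: {G} ∩ {G} = {G} (intersection, +0)
EPWZ@0: {A,C} ∪ {G} = {A,C,G} (union, +1)
EPTWZ@0: {A,C,G} ∪ {T} = {A,C,G,T} (union, +1)
EW@1: {G} ∪ {A} = {A,G} (union, +1)
PZ@1: {G} ∩ {G} = {G} (intersection, +0)
EPWZ@1: {A,G} ∩ {G} = {G} (intersection, +0)
EPTWZ@1: {G} ∩ {G} = {G} (intersection, +0)
EW@2: {C} ∪ {T} = {C,T} (union, +1)
PZ@2: {T} ∪ {A} = {A,T} (union, +1)
EPWZ@2: {C,T} ∩ {A,T} = {T} (intersection, +0)
EPTWZ@2: {T} ∩ {T} = {T} (intersection, +0)
EW@3: {C} ∩ {C} = {C} (intersection, +0)
PZ@3: {T} ∪ {A} = {A,T} (union, +1)
EPWZ@3: {C} ∪ {A,T} = {A,C,T} (union, +1)
EPTWZ@3: {A,C,T} ∩ {C} = {C} (intersection, +0)
EW@4: {T} ∩ {T} = {T} (intersection, +0)
PZ@4: {C} ∪ {A} = {A,C} (union, +1)
EPWZ@4: {T} ∪ {A,C} = {A,C,T} (union, +1)
EPTWZ@4: {A,C,T} ∪ {G} = {A,C,G,T} (union, +1)
per-site changes: [3, 1, 2, 2, 3]; total = 11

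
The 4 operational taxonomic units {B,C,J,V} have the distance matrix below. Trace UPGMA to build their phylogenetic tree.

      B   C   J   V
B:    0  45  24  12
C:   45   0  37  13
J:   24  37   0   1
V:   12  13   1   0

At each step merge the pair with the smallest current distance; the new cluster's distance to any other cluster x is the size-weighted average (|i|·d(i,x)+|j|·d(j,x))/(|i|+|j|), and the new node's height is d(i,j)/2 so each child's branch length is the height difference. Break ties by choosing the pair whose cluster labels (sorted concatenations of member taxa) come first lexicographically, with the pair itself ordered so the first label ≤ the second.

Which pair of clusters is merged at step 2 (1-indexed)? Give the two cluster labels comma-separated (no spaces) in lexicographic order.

B,JV

iteration 1: select J,V (d=1); attach at lengths (1/2, 1/2); label the merged cluster JV
  updated: d(B,JV)=18, d(C,JV)=25
iteration 2: select B,JV (d=18); attach at lengths (9, 17/2); label the merged cluster BJV
  updated: d(BJV,C)=95/3
iteration 3: select BJV,C (d=95/3); attach at lengths (41/6, 95/6); label the merged cluster BCJV
final tree: ((B:9,(J:1/2,V:1/2):17/2):41/6,C:95/6)
total length: 247/6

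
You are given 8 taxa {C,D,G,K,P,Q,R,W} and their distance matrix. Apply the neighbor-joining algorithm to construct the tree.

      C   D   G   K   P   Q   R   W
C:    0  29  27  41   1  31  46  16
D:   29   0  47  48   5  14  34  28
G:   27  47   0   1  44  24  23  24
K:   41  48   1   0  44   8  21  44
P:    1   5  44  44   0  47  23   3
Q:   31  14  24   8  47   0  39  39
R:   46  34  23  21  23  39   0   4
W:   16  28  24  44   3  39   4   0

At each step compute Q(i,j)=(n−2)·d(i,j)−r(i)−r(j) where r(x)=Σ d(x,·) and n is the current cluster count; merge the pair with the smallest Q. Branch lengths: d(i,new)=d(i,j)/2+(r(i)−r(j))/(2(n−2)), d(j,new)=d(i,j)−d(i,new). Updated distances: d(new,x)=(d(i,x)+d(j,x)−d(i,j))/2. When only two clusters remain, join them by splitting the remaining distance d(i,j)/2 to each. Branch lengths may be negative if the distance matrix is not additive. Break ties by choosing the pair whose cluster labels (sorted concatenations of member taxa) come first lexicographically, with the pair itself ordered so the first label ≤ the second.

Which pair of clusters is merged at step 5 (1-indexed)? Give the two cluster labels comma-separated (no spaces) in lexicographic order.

CP,D

1. join G+K (d=1, Q=-391) ⇒ GK; edges |G|=-11/12, |K|=23/12
  updated: d(C,GK)=67/2, d(D,GK)=47, d(GK,P)=87/2, d(GK,Q)=31/2, d(GK,R)=43/2, d(GK,W)=67/2
2. join GK+Q (d=31/2, Q=-605/2) ⇒ GKQ; edges |GK|=173/20, |Q|=137/20
  updated: d(C,GKQ)=49/2, d(D,GKQ)=91/4, d(GKQ,P)=75/2, d(GKQ,R)=45/2, d(GKQ,W)=57/2
3. join R+W (d=4, Q=-193) ⇒ RW; edges |R|=33/4, |W|=-17/4
  updated: d(C,RW)=29, d(D,RW)=29, d(GKQ,RW)=47/2, d(P,RW)=11
4. join C+P (d=1, Q=-135) ⇒ CP; edges |C|=16/3, |P|=-13/3
  updated: d(CP,D)=33/2, d(CP,GKQ)=61/2, d(CP,RW)=39/2
5. join CP+D (d=33/2, Q=-407/4) ⇒ CDP; edges |CP|=125/16, |D|=139/16
  updated: d(CDP,GKQ)=147/8, d(CDP,RW)=16
6. join CDP+GKQ (d=147/8, Q=-463/8) ⇒ CDGKPQ; edges |CDP|=87/16, |GKQ|=207/16
  updated: d(CDGKPQ,RW)=169/16
7. join CDGKPQ+RW (d=169/16) ⇒ CDGKPQRW; edges |CDGKPQ|=169/32, |RW|=169/32
final tree: ((((C:16/3,P:-13/3):125/16,D:139/16):87/16,((G:-11/12,K:23/12):173/20,Q:137/20):207/16):169/32,(R:33/4,W:-17/4):169/32)
total length: 1071/16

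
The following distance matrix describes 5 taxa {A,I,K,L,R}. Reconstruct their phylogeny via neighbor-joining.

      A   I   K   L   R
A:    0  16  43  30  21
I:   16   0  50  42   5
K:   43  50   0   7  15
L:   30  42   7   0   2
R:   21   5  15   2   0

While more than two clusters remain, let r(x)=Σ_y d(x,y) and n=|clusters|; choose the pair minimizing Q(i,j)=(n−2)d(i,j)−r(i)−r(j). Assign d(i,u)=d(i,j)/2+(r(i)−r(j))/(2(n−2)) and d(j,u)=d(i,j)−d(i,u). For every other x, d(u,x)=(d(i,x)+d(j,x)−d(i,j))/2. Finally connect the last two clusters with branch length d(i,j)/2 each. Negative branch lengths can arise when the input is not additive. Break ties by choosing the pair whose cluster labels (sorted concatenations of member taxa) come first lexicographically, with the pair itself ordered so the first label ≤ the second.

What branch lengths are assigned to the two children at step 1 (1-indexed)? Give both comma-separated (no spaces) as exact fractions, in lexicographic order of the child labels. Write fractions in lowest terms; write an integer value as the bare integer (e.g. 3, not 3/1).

15/2,17/2

1. join A+I (d=16, Q=-175) ⇒ AI; edges |A|=15/2, |I|=17/2
  updated: d(AI,K)=77/2, d(AI,L)=28, d(AI,R)=5
2. join AI+R (d=5, Q=-167/2) ⇒ AIR; edges |AI|=119/8, |R|=-79/8
  updated: d(AIR,K)=97/4, d(AIR,L)=25/2
3. join AIR+K (d=97/4, Q=-175/4) ⇒ AIKR; edges |AIR|=119/8, |K|=75/8
  updated: d(AIKR,L)=-19/8
4. join AIKR+L (d=-19/8) ⇒ AIKLR; edges |AIKR|=-19/16, |L|=-19/16
final tree: ((((A:15/2,I:17/2):119/8,R:-79/8):119/8,K:75/8):-19/16,L:-19/16)
total length: 343/8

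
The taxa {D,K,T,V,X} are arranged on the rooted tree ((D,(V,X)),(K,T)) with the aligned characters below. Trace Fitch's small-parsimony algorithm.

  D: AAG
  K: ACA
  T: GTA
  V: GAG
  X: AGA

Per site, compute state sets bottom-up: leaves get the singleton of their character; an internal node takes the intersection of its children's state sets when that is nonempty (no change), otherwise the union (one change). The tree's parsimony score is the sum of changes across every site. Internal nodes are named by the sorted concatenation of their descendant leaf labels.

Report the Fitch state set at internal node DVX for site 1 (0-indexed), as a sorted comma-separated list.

A

[col 0] VX: children V:{G}, X:{A} ∪→ {A,G}; cost 1
[col 0] DVX: children D:{A}, VX:{A,G} ∩→ {A}; cost 0
[col 0] KT: children K:{A}, T:{G} ∪→ {A,G}; cost 1
[col 0] DKTVX: children DVX:{A}, KT:{A,G} ∩→ {A}; cost 0
[col 1] VX: children V:{A}, X:{G} ∪→ {A,G}; cost 1
[col 1] DVX: children D:{A}, VX:{A,G} ∩→ {A}; cost 0
[col 1] KT: children K:{C}, T:{T} ∪→ {C,T}; cost 1
[col 1] DKTVX: children DVX:{A}, KT:{C,T} ∪→ {A,C,T}; cost 1
[col 2] VX: children V:{G}, X:{A} ∪→ {A,G}; cost 1
[col 2] DVX: children D:{G}, VX:{A,G} ∩→ {G}; cost 0
[col 2] KT: children K:{A}, T:{A} ∩→ {A}; cost 0
[col 2] DKTVX: children DVX:{G}, KT:{A} ∪→ {A,G}; cost 1
per-site changes: [2, 3, 2]; total = 7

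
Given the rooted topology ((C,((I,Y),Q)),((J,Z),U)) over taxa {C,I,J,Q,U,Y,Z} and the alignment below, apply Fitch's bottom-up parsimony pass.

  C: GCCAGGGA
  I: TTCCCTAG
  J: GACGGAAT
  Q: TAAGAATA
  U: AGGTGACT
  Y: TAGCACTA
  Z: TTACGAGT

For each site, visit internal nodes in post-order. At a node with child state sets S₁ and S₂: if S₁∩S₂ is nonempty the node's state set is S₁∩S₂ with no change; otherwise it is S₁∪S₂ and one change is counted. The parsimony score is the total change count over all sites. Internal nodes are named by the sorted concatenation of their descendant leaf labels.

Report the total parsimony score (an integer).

site 0, node IY: I={T} ∩ Y={T} → {T} (+0)
site 0, node IQY: IY={T} ∩ Q={T} → {T} (+0)
site 0, node CIQY: C={G} ∪ IQY={T} → {G,T} (+1)
site 0, node JZ: J={G} ∪ Z={T} → {G,T} (+1)
site 0, node JUZ: JZ={G,T} ∪ U={A} → {A,G,T} (+1)
site 0, node CIJQUYZ: CIQY={G,T} ∩ JUZ={A,G,T} → {G,T} (+0)
site 1, node IY: I={T} ∪ Y={A} → {A,T} (+1)
site 1, node IQY: IY={A,T} ∩ Q={A} → {A} (+0)
site 1, node CIQY: C={C} ∪ IQY={A} → {A,C} (+1)
site 1, node JZ: J={A} ∪ Z={T} → {A,T} (+1)
site 1, node JUZ: JZ={A,T} ∪ U={G} → {A,G,T} (+1)
site 1, node CIJQUYZ: CIQY={A,C} ∩ JUZ={A,G,T} → {A} (+0)
site 2, node IY: I={C} ∪ Y={G} → {C,G} (+1)
site 2, node IQY: IY={C,G} ∪ Q={A} → {A,C,G} (+1)
site 2, node CIQY: C={C} ∩ IQY={A,C,G} → {C} (+0)
site 2, node JZ: J={C} ∪ Z={A} → {A,C} (+1)
site 2, node JUZ: JZ={A,C} ∪ U={G} → {A,C,G} (+1)
site 2, node CIJQUYZ: CIQY={C} ∩ JUZ={A,C,G} → {C} (+0)
site 3, node IY: I={C} ∩ Y={C} → {C} (+0)
site 3, node IQY: IY={C} ∪ Q={G} → {C,G} (+1)
site 3, node CIQY: C={A} ∪ IQY={C,G} → {A,C,G} (+1)
site 3, node JZ: J={G} ∪ Z={C} → {C,G} (+1)
site 3, node JUZ: JZ={C,G} ∪ U={T} → {C,G,T} (+1)
site 3, node CIJQUYZ: CIQY={A,C,G} ∩ JUZ={C,G,T} → {C,G} (+0)
site 4, node IY: I={C} ∪ Y={A} → {A,C} (+1)
site 4, node IQY: IY={A,C} ∩ Q={A} → {A} (+0)
site 4, node CIQY: C={G} ∪ IQY={A} → {A,G} (+1)
site 4, node JZ: J={G} ∩ Z={G} → {G} (+0)
site 4, node JUZ: JZ={G} ∩ U={G} → {G} (+0)
site 4, node CIJQUYZ: CIQY={A,G} ∩ JUZ={G} → {G} (+0)
site 5, node IY: I={T} ∪ Y={C} → {C,T} (+1)
site 5, node IQY: IY={C,T} ∪ Q={A} → {A,C,T} (+1)
site 5, node CIQY: C={G} ∪ IQY={A,C,T} → {A,C,G,T} (+1)
site 5, node JZ: J={A} ∩ Z={A} → {A} (+0)
site 5, node JUZ: JZ={A} ∩ U={A} → {A} (+0)
site 5, node CIJQUYZ: CIQY={A,C,G,T} ∩ JUZ={A} → {A} (+0)
site 6, node IY: I={A} ∪ Y={T} → {A,T} (+1)
site 6, node IQY: IY={A,T} ∩ Q={T} → {T} (+0)
site 6, node CIQY: C={G} ∪ IQY={T} → {G,T} (+1)
site 6, node JZ: J={A} ∪ Z={G} → {A,G} (+1)
site 6, node JUZ: JZ={A,G} ∪ U={C} → {A,C,G} (+1)
site 6, node CIJQUYZ: CIQY={G,T} ∩ JUZ={A,C,G} → {G} (+0)
site 7, node IY: I={G} ∪ Y={A} → {A,G} (+1)
site 7, node IQY: IY={A,G} ∩ Q={A} → {A} (+0)
site 7, node CIQY: C={A} ∩ IQY={A} → {A} (+0)
site 7, node JZ: J={T} ∩ Z={T} → {T} (+0)
site 7, node JUZ: JZ={T} ∩ U={T} → {T} (+0)
site 7, node CIJQUYZ: CIQY={A} ∪ JUZ={T} → {A,T} (+1)
per-site changes: [3, 4, 4, 4, 2, 3, 4, 2]; total = 26

26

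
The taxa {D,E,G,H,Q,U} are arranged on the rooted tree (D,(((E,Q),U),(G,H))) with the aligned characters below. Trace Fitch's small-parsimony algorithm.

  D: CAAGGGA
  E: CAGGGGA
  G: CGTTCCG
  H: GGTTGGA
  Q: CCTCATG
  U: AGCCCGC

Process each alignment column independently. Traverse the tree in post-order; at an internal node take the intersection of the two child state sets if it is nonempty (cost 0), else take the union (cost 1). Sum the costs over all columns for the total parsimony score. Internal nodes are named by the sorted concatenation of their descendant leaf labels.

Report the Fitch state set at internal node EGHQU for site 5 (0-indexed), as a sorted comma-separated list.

G

site 0, node EQ: E={C} ∩ Q={C} → {C} (+0)
site 0, node EQU: EQ={C} ∪ U={A} → {A,C} (+1)
site 0, node GH: G={C} ∪ H={G} → {C,G} (+1)
site 0, node EGHQU: EQU={A,C} ∩ GH={C,G} → {C} (+0)
site 0, node DEGHQU: D={C} ∩ EGHQU={C} → {C} (+0)
site 1, node EQ: E={A} ∪ Q={C} → {A,C} (+1)
site 1, node EQU: EQ={A,C} ∪ U={G} → {A,C,G} (+1)
site 1, node GH: G={G} ∩ H={G} → {G} (+0)
site 1, node EGHQU: EQU={A,C,G} ∩ GH={G} → {G} (+0)
site 1, node DEGHQU: D={A} ∪ EGHQU={G} → {A,G} (+1)
site 2, node EQ: E={G} ∪ Q={T} → {G,T} (+1)
site 2, node EQU: EQ={G,T} ∪ U={C} → {C,G,T} (+1)
site 2, node GH: G={T} ∩ H={T} → {T} (+0)
site 2, node EGHQU: EQU={C,G,T} ∩ GH={T} → {T} (+0)
site 2, node DEGHQU: D={A} ∪ EGHQU={T} → {A,T} (+1)
site 3, node EQ: E={G} ∪ Q={C} → {C,G} (+1)
site 3, node EQU: EQ={C,G} ∩ U={C} → {C} (+0)
site 3, node GH: G={T} ∩ H={T} → {T} (+0)
site 3, node EGHQU: EQU={C} ∪ GH={T} → {C,T} (+1)
site 3, node DEGHQU: D={G} ∪ EGHQU={C,T} → {C,G,T} (+1)
site 4, node EQ: E={G} ∪ Q={A} → {A,G} (+1)
site 4, node EQU: EQ={A,G} ∪ U={C} → {A,C,G} (+1)
site 4, node GH: G={C} ∪ H={G} → {C,G} (+1)
site 4, node EGHQU: EQU={A,C,G} ∩ GH={C,G} → {C,G} (+0)
site 4, node DEGHQU: D={G} ∩ EGHQU={C,G} → {G} (+0)
site 5, node EQ: E={G} ∪ Q={T} → {G,T} (+1)
site 5, node EQU: EQ={G,T} ∩ U={G} → {G} (+0)
site 5, node GH: G={C} ∪ H={G} → {C,G} (+1)
site 5, node EGHQU: EQU={G} ∩ GH={C,G} → {G} (+0)
site 5, node DEGHQU: D={G} ∩ EGHQU={G} → {G} (+0)
site 6, node EQ: E={A} ∪ Q={G} → {A,G} (+1)
site 6, node EQU: EQ={A,G} ∪ U={C} → {A,C,G} (+1)
site 6, node GH: G={G} ∪ H={A} → {A,G} (+1)
site 6, node EGHQU: EQU={A,C,G} ∩ GH={A,G} → {A,G} (+0)
site 6, node DEGHQU: D={A} ∩ EGHQU={A,G} → {A} (+0)
per-site changes: [2, 3, 3, 3, 3, 2, 3]; total = 19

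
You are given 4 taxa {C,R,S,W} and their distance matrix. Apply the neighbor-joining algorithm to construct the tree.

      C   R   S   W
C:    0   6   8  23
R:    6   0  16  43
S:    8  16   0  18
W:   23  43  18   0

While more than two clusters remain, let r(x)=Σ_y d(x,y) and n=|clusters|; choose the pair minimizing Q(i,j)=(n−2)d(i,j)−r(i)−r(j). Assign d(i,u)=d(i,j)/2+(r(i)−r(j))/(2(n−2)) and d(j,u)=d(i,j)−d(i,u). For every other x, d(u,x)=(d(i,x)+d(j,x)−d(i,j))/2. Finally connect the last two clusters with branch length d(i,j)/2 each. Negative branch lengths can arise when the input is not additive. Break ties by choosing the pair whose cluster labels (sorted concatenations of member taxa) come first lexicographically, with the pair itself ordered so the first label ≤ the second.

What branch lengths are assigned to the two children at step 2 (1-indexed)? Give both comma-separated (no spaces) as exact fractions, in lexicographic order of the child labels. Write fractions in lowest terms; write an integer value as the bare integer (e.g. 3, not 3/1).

step 1: merge (C,R) at d=6, Q=-90; branch lengths C→-4, R→10; new cluster CR
  updated: d(CR,S)=9, d(CR,W)=30
step 2: merge (CR,S) at d=9, Q=-57; branch lengths CR→21/2, S→-3/2; new cluster CRS
  updated: d(CRS,W)=39/2
step 3: merge (CRS,W) at d=39/2; branch lengths CRS→39/4, W→39/4; new cluster CRSW
final tree: (((C:-4,R:10):21/2,S:-3/2):39/4,W:39/4)
total length: 69/2

21/2,-3/2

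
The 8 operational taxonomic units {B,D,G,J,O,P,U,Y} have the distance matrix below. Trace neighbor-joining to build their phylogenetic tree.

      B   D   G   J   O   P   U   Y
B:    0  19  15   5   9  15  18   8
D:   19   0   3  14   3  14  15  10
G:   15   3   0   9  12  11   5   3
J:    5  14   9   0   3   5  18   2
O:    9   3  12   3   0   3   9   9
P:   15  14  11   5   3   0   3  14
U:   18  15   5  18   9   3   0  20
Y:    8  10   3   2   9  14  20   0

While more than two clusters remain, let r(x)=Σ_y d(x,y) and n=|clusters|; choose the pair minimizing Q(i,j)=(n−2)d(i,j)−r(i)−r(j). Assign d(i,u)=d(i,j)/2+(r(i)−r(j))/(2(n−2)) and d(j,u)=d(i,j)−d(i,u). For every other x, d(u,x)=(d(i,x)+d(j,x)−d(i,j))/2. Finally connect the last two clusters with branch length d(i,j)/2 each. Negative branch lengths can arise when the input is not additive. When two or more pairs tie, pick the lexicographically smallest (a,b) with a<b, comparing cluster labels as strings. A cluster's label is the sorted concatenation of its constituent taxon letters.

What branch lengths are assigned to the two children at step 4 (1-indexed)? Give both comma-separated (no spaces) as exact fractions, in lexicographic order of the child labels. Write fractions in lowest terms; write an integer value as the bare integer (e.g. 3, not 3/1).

169/48,65/48

1. join P+U (d=3, Q=-135) ⇒ PU; edges |P|=-5/12, |U|=41/12
  updated: d(B,PU)=15, d(D,PU)=13, d(G,PU)=13/2, d(J,PU)=10, d(O,PU)=9/2, d(PU,Y)=31/2
2. join D+G (d=3, Q=-191/2) ⇒ DG; edges |D|=57/20, |G|=3/20
  updated: d(B,DG)=31/2, d(DG,J)=10, d(DG,O)=6, d(DG,PU)=33/4, d(DG,Y)=5
3. join O+PU (d=9/2, Q=-267/4) ⇒ OPU; edges |O|=-15/32, |PU|=159/32
  updated: d(B,OPU)=39/4, d(DG,OPU)=39/8, d(J,OPU)=17/4, d(OPU,Y)=10
4. join DG+OPU (d=39/8, Q=-397/8) ⇒ DGOPU; edges |DG|=169/48, |OPU|=65/48
  updated: d(B,DGOPU)=163/16, d(DGOPU,J)=75/16, d(DGOPU,Y)=81/16
5. join B+J (d=5, Q=-199/8) ⇒ BJ; edges |B|=43/8, |J|=-3/8
  updated: d(BJ,DGOPU)=79/16, d(BJ,Y)=5/2
6. join BJ+DGOPU (d=79/16, Q=-25/2) ⇒ BDGJOPU; edges |BJ|=19/16, |DGOPU|=15/4
  updated: d(BDGJOPU,Y)=21/16
7. join BDGJOPU+Y (d=21/16) ⇒ BDGJOPUY; edges |BDGJOPU|=21/32, |Y|=21/32
final tree: (((B:43/8,J:-3/8):19/16,((D:57/20,G:3/20):169/48,(O:-15/32,(P:-5/12,U:41/12):159/32):65/48):15/4):21/32,Y:21/32)
total length: 213/8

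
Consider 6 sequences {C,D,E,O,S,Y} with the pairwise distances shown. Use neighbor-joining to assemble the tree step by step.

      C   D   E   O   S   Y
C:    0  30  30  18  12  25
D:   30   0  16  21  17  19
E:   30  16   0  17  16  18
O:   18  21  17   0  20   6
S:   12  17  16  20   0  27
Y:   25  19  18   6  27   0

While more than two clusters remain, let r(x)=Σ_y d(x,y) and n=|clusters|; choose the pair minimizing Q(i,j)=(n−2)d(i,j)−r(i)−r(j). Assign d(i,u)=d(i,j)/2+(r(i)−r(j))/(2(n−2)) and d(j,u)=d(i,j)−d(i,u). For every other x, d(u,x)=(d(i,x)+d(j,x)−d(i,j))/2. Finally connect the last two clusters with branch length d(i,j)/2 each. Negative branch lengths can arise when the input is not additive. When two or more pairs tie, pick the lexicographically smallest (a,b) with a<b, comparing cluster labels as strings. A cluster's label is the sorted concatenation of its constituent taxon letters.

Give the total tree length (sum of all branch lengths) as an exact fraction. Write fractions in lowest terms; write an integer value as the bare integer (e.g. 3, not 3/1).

197/4

1. join C+S (d=12, Q=-159) ⇒ CS; edges |C|=71/8, |S|=25/8
  updated: d(CS,D)=35/2, d(CS,E)=17, d(CS,O)=13, d(CS,Y)=20
2. join O+Y (d=6, Q=-102) ⇒ OY; edges |O|=2, |Y|=4
  updated: d(CS,OY)=27/2, d(D,OY)=17, d(E,OY)=29/2
3. join CS+OY (d=27/2, Q=-66) ⇒ COSY; edges |CS|=15/2, |OY|=6
  updated: d(COSY,D)=21/2, d(COSY,E)=9
4. join COSY+D (d=21/2, Q=-71/2) ⇒ CDOSY; edges |COSY|=7/4, |D|=35/4
  updated: d(CDOSY,E)=29/4
5. join CDOSY+E (d=29/4) ⇒ CDEOSY; edges |CDOSY|=29/8, |E|=29/8
final tree: ((((C:71/8,S:25/8):15/2,(O:2,Y:4):6):7/4,D:35/4):29/8,E:29/8)
total length: 197/4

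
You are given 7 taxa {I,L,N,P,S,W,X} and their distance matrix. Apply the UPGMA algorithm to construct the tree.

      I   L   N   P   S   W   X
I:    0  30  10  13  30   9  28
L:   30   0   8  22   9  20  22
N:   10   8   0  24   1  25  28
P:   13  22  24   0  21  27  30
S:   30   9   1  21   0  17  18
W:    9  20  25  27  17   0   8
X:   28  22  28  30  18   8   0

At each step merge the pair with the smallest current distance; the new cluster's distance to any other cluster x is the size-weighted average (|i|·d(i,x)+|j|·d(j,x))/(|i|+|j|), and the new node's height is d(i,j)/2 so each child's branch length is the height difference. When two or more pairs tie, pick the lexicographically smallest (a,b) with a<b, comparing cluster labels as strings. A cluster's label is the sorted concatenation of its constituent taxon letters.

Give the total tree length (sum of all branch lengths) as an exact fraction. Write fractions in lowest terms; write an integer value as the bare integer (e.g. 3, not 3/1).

2951/60

1. join N+S (d=1) ⇒ NS; edges |N|=1/2, |S|=1/2
  updated: d(I,NS)=20, d(L,NS)=17/2, d(NS,P)=45/2, d(NS,W)=21, d(NS,X)=23
2. join W+X (d=8) ⇒ WX; edges |W|=4, |X|=4
  updated: d(I,WX)=37/2, d(L,WX)=21, d(NS,WX)=22, d(P,WX)=57/2
3. join L+NS (d=17/2) ⇒ LNS; edges |L|=17/4, |NS|=15/4
  updated: d(I,LNS)=70/3, d(LNS,P)=67/3, d(LNS,WX)=65/3
4. join I+P (d=13) ⇒ IP; edges |I|=13/2, |P|=13/2
  updated: d(IP,LNS)=137/6, d(IP,WX)=47/2
5. join LNS+WX (d=65/3) ⇒ LNSWX; edges |LNS|=79/12, |WX|=41/6
  updated: d(IP,LNSWX)=231/10
6. join IP+LNSWX (d=231/10) ⇒ ILNPSWX; edges |IP|=101/20, |LNSWX|=43/60
final tree: ((I:13/2,P:13/2):101/20,((L:17/4,(N:1/2,S:1/2):15/4):79/12,(W:4,X:4):41/6):43/60)
total length: 2951/60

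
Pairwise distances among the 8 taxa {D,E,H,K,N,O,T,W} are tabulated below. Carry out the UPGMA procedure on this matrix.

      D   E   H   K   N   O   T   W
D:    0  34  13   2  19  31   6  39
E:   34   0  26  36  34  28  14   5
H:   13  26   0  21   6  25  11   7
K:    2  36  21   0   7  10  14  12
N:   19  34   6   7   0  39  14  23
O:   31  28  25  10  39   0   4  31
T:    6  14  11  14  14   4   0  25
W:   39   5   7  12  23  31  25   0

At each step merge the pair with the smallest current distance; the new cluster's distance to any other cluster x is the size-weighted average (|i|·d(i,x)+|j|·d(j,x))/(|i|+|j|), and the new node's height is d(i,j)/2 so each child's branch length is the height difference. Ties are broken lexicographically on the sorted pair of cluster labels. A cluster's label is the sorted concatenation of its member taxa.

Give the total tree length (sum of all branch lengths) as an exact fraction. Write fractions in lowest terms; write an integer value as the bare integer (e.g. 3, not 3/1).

step 1: merge (D,K) at d=2; branch lengths D→1, K→1; new cluster DK
  updated: d(DK,E)=35, d(DK,H)=17, d(DK,N)=13, d(DK,O)=41/2, d(DK,T)=10, d(DK,W)=51/2
step 2: merge (O,T) at d=4; branch lengths O→2, T→2; new cluster OT
  updated: d(DK,OT)=61/4, d(E,OT)=21, d(H,OT)=18, d(N,OT)=53/2, d(OT,W)=28
step 3: merge (E,W) at d=5; branch lengths E→5/2, W→5/2; new cluster EW
  updated: d(DK,EW)=121/4, d(EW,H)=33/2, d(EW,N)=57/2, d(EW,OT)=49/2
step 4: merge (H,N) at d=6; branch lengths H→3, N→3; new cluster HN
  updated: d(DK,HN)=15, d(EW,HN)=45/2, d(HN,OT)=89/4
step 5: merge (DK,HN) at d=15; branch lengths DK→13/2, HN→9/2; new cluster DHKN
  updated: d(DHKN,EW)=211/8, d(DHKN,OT)=75/4
step 6: merge (DHKN,OT) at d=75/4; branch lengths DHKN→15/8, OT→59/8; new cluster DHKNOT
  updated: d(DHKNOT,EW)=103/4
step 7: merge (DHKNOT,EW) at d=103/4; branch lengths DHKNOT→7/2, EW→83/8; new cluster DEHKNOTW
final tree: ((((D:1,K:1):13/2,(H:3,N:3):9/2):15/8,(O:2,T:2):59/8):7/2,(E:5/2,W:5/2):83/8)
total length: 409/8

409/8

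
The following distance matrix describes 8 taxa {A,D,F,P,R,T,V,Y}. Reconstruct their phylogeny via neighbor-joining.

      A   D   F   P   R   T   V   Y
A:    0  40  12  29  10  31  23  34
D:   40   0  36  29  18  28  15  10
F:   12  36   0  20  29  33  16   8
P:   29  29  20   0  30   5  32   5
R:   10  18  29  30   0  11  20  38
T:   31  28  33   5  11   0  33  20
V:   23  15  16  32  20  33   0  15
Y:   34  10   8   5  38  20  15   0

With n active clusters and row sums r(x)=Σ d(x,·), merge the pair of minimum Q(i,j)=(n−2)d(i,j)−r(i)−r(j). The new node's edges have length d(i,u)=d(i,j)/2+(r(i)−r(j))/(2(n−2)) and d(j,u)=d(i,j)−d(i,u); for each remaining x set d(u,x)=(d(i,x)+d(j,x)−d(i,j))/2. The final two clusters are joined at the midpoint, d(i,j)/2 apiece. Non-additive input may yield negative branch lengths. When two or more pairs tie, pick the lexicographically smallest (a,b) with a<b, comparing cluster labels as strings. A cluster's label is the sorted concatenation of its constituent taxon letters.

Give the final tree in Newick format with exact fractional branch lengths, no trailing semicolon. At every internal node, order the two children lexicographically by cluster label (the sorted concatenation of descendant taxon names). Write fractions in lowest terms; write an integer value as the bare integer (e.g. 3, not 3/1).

iteration 1: select P,T (d=5, Q=-281); attach at lengths (19/12, 41/12); label the merged cluster PT
  updated: d(A,PT)=55/2, d(D,PT)=26, d(F,PT)=24, d(PT,R)=18, d(PT,V)=30, d(PT,Y)=10
iteration 2: select A,R (d=10, Q=-459/2); attach at lengths (127/20, 73/20); label the merged cluster AR
  updated: d(AR,D)=24, d(AR,F)=31/2, d(AR,PT)=71/4, d(AR,V)=33/2, d(AR,Y)=31
iteration 3: select D,Y (d=10, Q=-145); attach at lengths (77/8, 3/8); label the merged cluster DY
  updated: d(AR,DY)=45/2, d(DY,F)=17, d(DY,PT)=13, d(DY,V)=10
iteration 4: select DY,PT (d=13, Q=-433/4); attach at lengths (67/24, 245/24); label the merged cluster DPTY
  updated: d(AR,DPTY)=109/8, d(DPTY,F)=14, d(DPTY,V)=27/2
iteration 5: select AR,F (d=31/2, Q=-481/8); attach at lengths (249/32, 247/32); label the merged cluster AFR
  updated: d(AFR,DPTY)=97/16, d(AFR,V)=17/2
iteration 6: select AFR,DPTY (d=97/16, Q=-449/16); attach at lengths (17/32, 177/32); label the merged cluster ADFPRTY
  updated: d(ADFPRTY,V)=255/32
iteration 7: select ADFPRTY,V (d=255/32); attach at lengths (255/64, 255/64); label the merged cluster ADFPRTVY
final tree: ((((A:127/20,R:73/20):249/32,F:247/32):17/32,((D:77/8,Y:3/8):67/24,(P:19/12,T:41/12):245/24):177/32):255/64,V:255/64)
total length: 2161/32

((((A:127/20,R:73/20):249/32,F:247/32):17/32,((D:77/8,Y:3/8):67/24,(P:19/12,T:41/12):245/24):177/32):255/64,V:255/64)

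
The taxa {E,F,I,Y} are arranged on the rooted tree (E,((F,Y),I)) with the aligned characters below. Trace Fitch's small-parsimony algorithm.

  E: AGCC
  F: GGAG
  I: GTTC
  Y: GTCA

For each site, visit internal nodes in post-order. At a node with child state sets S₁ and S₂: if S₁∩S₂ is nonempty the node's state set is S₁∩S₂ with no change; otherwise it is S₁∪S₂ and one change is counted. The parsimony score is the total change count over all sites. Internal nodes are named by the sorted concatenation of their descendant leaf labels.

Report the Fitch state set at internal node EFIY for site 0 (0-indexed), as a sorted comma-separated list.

A,G

site 0, node FY: F={G} ∩ Y={G} → {G} (+0)
site 0, node FIY: FY={G} ∩ I={G} → {G} (+0)
site 0, node EFIY: E={A} ∪ FIY={G} → {A,G} (+1)
site 1, node FY: F={G} ∪ Y={T} → {G,T} (+1)
site 1, node FIY: FY={G,T} ∩ I={T} → {T} (+0)
site 1, node EFIY: E={G} ∪ FIY={T} → {G,T} (+1)
site 2, node FY: F={A} ∪ Y={C} → {A,C} (+1)
site 2, node FIY: FY={A,C} ∪ I={T} → {A,C,T} (+1)
site 2, node EFIY: E={C} ∩ FIY={A,C,T} → {C} (+0)
site 3, node FY: F={G} ∪ Y={A} → {A,G} (+1)
site 3, node FIY: FY={A,G} ∪ I={C} → {A,C,G} (+1)
site 3, node EFIY: E={C} ∩ FIY={A,C,G} → {C} (+0)
per-site changes: [1, 2, 2, 2]; total = 7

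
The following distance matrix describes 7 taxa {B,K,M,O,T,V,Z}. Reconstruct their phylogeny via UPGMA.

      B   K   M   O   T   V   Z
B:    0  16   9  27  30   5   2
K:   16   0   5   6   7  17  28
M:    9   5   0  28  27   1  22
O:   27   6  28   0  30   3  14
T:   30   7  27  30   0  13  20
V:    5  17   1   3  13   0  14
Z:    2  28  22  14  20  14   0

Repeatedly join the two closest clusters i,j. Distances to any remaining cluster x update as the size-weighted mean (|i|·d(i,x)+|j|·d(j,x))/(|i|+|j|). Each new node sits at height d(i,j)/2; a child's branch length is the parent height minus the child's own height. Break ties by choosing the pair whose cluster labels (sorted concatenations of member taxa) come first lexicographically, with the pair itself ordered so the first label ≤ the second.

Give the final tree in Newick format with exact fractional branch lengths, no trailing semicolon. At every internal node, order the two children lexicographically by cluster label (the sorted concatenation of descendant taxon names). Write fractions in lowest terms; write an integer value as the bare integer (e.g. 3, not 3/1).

1. join M+V (d=1) ⇒ MV; edges |M|=1/2, |V|=1/2
  updated: d(B,MV)=7, d(K,MV)=11, d(MV,O)=31/2, d(MV,T)=20, d(MV,Z)=18
2. join B+Z (d=2) ⇒ BZ; edges |B|=1, |Z|=1
  updated: d(BZ,K)=22, d(BZ,MV)=25/2, d(BZ,O)=41/2, d(BZ,T)=25
3. join K+O (d=6) ⇒ KO; edges |K|=3, |O|=3
  updated: d(BZ,KO)=85/4, d(KO,MV)=53/4, d(KO,T)=37/2
4. join BZ+MV (d=25/2) ⇒ BMVZ; edges |BZ|=21/4, |MV|=23/4
  updated: d(BMVZ,KO)=69/4, d(BMVZ,T)=45/2
5. join BMVZ+KO (d=69/4) ⇒ BKMOVZ; edges |BMVZ|=19/8, |KO|=45/8
  updated: d(BKMOVZ,T)=127/6
6. join BKMOVZ+T (d=127/6) ⇒ BKMOTVZ; edges |BKMOVZ|=47/24, |T|=127/12
final tree: ((((B:1,Z:1):21/4,(M:1/2,V:1/2):23/4):19/8,(K:3,O:3):45/8):47/24,T:127/12)
total length: 973/24

((((B:1,Z:1):21/4,(M:1/2,V:1/2):23/4):19/8,(K:3,O:3):45/8):47/24,T:127/12)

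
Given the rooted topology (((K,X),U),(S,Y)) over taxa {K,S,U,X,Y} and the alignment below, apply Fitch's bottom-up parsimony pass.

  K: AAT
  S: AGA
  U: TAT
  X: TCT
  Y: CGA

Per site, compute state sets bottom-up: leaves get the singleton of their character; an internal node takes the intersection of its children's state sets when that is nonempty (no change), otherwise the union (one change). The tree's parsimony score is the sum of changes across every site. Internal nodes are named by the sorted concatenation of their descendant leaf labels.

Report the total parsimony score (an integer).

[col 0] KX: children K:{A}, X:{T} ∪→ {A,T}; cost 1
[col 0] KUX: children KX:{A,T}, U:{T} ∩→ {T}; cost 0
[col 0] SY: children S:{A}, Y:{C} ∪→ {A,C}; cost 1
[col 0] KSUXY: children KUX:{T}, SY:{A,C} ∪→ {A,C,T}; cost 1
[col 1] KX: children K:{A}, X:{C} ∪→ {A,C}; cost 1
[col 1] KUX: children KX:{A,C}, U:{A} ∩→ {A}; cost 0
[col 1] SY: children S:{G}, Y:{G} ∩→ {G}; cost 0
[col 1] KSUXY: children KUX:{A}, SY:{G} ∪→ {A,G}; cost 1
[col 2] KX: children K:{T}, X:{T} ∩→ {T}; cost 0
[col 2] KUX: children KX:{T}, U:{T} ∩→ {T}; cost 0
[col 2] SY: children S:{A}, Y:{A} ∩→ {A}; cost 0
[col 2] KSUXY: children KUX:{T}, SY:{A} ∪→ {A,T}; cost 1
per-site changes: [3, 2, 1]; total = 6

6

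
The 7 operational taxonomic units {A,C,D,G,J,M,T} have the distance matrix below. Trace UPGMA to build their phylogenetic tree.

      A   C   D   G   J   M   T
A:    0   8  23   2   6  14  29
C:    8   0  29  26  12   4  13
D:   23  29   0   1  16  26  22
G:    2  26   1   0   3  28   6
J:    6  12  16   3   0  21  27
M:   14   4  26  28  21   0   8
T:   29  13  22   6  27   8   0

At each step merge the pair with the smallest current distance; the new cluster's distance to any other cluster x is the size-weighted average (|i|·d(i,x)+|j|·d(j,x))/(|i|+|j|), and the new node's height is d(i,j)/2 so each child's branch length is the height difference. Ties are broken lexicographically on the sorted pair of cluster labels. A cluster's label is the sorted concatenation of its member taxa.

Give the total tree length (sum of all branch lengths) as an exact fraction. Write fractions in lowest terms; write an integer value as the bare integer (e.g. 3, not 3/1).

step 1: merge (D,G) at d=1; branch lengths D→1/2, G→1/2; new cluster DG
  updated: d(A,DG)=25/2, d(C,DG)=55/2, d(DG,J)=19/2, d(DG,M)=27, d(DG,T)=14
step 2: merge (C,M) at d=4; branch lengths C→2, M→2; new cluster CM
  updated: d(A,CM)=11, d(CM,DG)=109/4, d(CM,J)=33/2, d(CM,T)=21/2
step 3: merge (A,J) at d=6; branch lengths A→3, J→3; new cluster AJ
  updated: d(AJ,CM)=55/4, d(AJ,DG)=11, d(AJ,T)=28
step 4: merge (CM,T) at d=21/2; branch lengths CM→13/4, T→21/4; new cluster CMT
  updated: d(AJ,CMT)=37/2, d(CMT,DG)=137/6
step 5: merge (AJ,DG) at d=11; branch lengths AJ→5/2, DG→5; new cluster ADGJ
  updated: d(ADGJ,CMT)=62/3
step 6: merge (ADGJ,CMT) at d=62/3; branch lengths ADGJ→29/6, CMT→61/12; new cluster ACDGJMT
final tree: (((A:3,J:3):5/2,(D:1/2,G:1/2):5):29/6,((C:2,M:2):13/4,T:21/4):61/12)
total length: 443/12

443/12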